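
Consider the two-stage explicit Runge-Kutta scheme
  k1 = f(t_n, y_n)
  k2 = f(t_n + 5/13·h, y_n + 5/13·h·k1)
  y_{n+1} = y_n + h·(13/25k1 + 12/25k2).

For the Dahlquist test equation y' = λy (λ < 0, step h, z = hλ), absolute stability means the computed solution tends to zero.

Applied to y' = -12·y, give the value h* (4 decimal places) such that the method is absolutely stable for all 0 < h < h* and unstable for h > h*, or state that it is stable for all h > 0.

(-5.4167,0); λ=-12 ⇒ h* = (65/12)/12 = 0.4514.

On y'=λy, z=hλ:
  k1=λy_n ⇒ h·k1=z·y_n;  k2=λ(1+5/13z)y_n ⇒ h·k2=z(1+5/13z)y_n
  y_{n+1}/y_n = 1 + 13/25z + 12/25z(1+5/13z) = 1 + z + 12/65z²
  so R(z) = 1 + z + 12/65z².

Solve |R(x)|<1 on ℝ⁻.
x=-0.99: |R|=0.1909
R=1: x+12/65x²=0 ⇒ x=−65/12=-5.4167; min R=1−1/(4·12/65)=-0.3542>−1
Confirm numerically:
  x=-5.390: |R|=0.97346 <1
  x=-5.021: |R|=0.63324 <1
  x=-4.958: |R|=0.58017 <1
  x=-5.823: |R|=1.43681 >1
  x=-5.635: |R|=1.22713 >1
  x=-5.581: |R|=1.16932 >1
So |R|<1 on (-5.4167, 0).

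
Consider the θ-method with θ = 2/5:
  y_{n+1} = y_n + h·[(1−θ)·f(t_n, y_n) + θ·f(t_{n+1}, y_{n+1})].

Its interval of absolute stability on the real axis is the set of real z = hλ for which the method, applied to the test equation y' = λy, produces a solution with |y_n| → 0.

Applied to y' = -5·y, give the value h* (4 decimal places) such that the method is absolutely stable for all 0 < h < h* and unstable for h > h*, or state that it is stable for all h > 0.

(-10.0000,0); λ=-5 ⇒ h* = (10)/5 = 2.0000.

Set f=λy, z=hλ:
  y_{n+1} = y_n + z·[3/5·y_n + 2/5·y_{n+1}] ⇒ (1 − 2/5z)y_{n+1} = (1 + 3/5z)y_n
  Hence R(z) = (1 + 3/5z)/(1 − 2/5z).

Need |R(x)|<1, x<0.
x=-1.03: |R|=0.2705
R=−1: 1+3/5x = −1+2/5x ⇒ -1/5x=2 ⇒ x=2/(-1/5)=-10.0000
Confirm numerically:
  x=-9.624: |R|=0.98449 <1
  x=-9.592: |R|=0.98313 <1
  x=-5.542: |R|=0.72283 <1
  x=-10.370: |R|=1.01437 >1
  x=-10.169: |R|=1.00667 >1
Stable set (-10.0000, 0).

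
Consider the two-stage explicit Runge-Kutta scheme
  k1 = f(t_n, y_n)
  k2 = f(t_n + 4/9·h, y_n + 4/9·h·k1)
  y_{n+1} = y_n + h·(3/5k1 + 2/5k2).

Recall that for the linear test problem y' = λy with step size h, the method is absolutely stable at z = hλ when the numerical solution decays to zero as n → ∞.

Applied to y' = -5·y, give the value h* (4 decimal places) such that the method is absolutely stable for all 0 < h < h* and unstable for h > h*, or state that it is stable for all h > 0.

On y'=λy, z=hλ:
  k1=λy_n ⇒ h·k1=z·y_n;  k2=λ(1+4/9z)y_n ⇒ h·k2=z(1+4/9z)y_n
  y_{n+1}/y_n = 1 + 3/5z + 2/5z(1+4/9z) = 1 + z + 8/45z²
  so R(z) = 1 + z + 8/45z².

Boundary: |R(x)|=1, x<0.
x=-1.2: |R|=0.0560
R=1: x+8/45x²=0 ⇒ x=−45/8=-5.6250; min R=1−1/(4·8/45)=-0.4062>−1
Confirm numerically:
  x=-4.757: |R|=0.26594 <1
  x=-3.909: |R|=0.19251 <1
  x=-3.855: |R|=0.21304 <1
  x=-6.029: |R|=1.43302 >1
  x=-5.941: |R|=1.33375 >1
So |R|<1 on (-5.6250, 0).

(-5.6250,0); λ=-5 ⇒ h* = (45/8)/5 = 1.1250.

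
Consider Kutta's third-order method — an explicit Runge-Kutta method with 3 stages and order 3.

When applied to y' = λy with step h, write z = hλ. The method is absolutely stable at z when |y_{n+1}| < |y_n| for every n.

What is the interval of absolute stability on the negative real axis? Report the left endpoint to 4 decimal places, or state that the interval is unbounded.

With y'=λy (z=hλ):
  order 3, 3-stage ⇒ R(z)=1+z+z^2/2+z^3/6
  (e.g. R(-1.44)=0.09914, |R|=0.09914)

Find x<0 with |R(x)|<1.
x=-1.44: |R|=0.0991
|R(-2.48)|=0.9470 |R(-0.92)|=0.3734 |R(-0.54)|=0.5796
Bisect:
  x_lo=-3.0993 |R|=2.2583  x_hi=-0.2297 |R|=0.7946
  mid=-1.66452 |R|=0.04783 →hi
  mid=-2.38191 |R|=0.79746 →hi
  mid=-2.74061 |R|=1.41590 →lo
  mid=-2.56126 |R|=1.08157 →lo
  mid=-2.47159 |R|=0.93360 →hi
  mid=-2.51642 |R|=1.00606 →lo
  mid=-2.49401 |R|=0.96945 →hi
  mid=-2.50521 |R|=0.98766 →hi
  mid=-2.51082 |R|=0.99684 →hi
  mid=-2.51362 |R|=1.00144 →lo
  ...
  [-2.51275,-2.51257] ⇒ x*=-2.5127
So |R|<1 on (-2.5127, 0).

(-2.5127, 0).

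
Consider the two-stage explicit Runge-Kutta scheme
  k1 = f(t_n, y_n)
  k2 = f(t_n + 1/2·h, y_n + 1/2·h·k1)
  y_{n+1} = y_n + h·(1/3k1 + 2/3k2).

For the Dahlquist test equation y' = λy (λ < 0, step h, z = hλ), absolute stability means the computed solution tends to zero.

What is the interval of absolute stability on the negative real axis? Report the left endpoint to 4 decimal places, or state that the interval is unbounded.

Set f=λy, z=hλ:
  k1=λy_n ⇒ h·k1=z·y_n;  k2=λ(1+1/2z)y_n ⇒ h·k2=z(1+1/2z)y_n
  y_{n+1}/y_n = 1 + 1/3z + 2/3z(1+1/2z) = 1 + z + 1/3z²
  R(z) = 1 + z + 1/3z².

Boundary: |R(x)|=1, x<0.
x=-0.33: |R|=0.7063
R=1: x+1/3x²=0 ⇒ x=−3=-3.0000; min R=1−1/(4·1/3)=0.2500>−1
Confirm numerically:
  x=-2.275: |R|=0.45021 <1
  x=-1.682: |R|=0.26104 <1
  x=-1.660: |R|=0.25853 <1
  x=-3.419: |R|=1.47752 >1
  x=-3.169: |R|=1.17852 >1
Interval (-3.0000, 0).

(-3.0000, 0).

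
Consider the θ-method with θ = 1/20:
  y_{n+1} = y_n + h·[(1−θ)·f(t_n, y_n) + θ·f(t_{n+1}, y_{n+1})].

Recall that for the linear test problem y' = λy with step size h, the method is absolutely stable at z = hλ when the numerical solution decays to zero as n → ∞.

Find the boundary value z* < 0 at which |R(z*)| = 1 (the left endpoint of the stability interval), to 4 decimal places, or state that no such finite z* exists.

Set f=λy, z=hλ:
  y_{n+1} = y_n + z·[19/20·y_n + 1/20·y_{n+1}] ⇒ (1 − 1/20z)y_{n+1} = (1 + 19/20z)y_n
  ⇒ R(z) = (1 + 19/20z)/(1 − 1/20z).

Boundary: |R(x)|=1, x<0.
x=-1.55: |R|=0.4385
R=−1: 1+19/20x = −1+1/20x ⇒ -9/10x=2 ⇒ x=2/(-9/10)=-2.2222
Confirm numerically:
  x=-2.062: |R|=0.86928 <1
  x=-1.477: |R|=0.37542 <1
  x=-1.379: |R|=0.29005 <1
  x=-1.148: |R|=0.08568 <1
  x=-2.620: |R|=1.31653 >1
  x=-2.527: |R|=1.24353 >1
  x=-2.358: |R|=1.10931 >1
Stable set (-2.2222, 0).

z* = -2.2222.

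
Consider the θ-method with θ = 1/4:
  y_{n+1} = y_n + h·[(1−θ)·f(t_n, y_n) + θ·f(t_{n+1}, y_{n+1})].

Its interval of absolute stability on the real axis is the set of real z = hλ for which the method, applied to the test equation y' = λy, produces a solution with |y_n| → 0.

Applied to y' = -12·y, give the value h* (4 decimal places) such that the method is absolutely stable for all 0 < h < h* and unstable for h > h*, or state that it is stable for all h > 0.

(-4.0000,0); λ=-12 ⇒ h* = (4)/12 = 0.3333.

With y'=λy (z=hλ):
  y_{n+1} = y_n + z·[3/4·y_n + 1/4·y_{n+1}] ⇒ (1 − 1/4z)y_{n+1} = (1 + 3/4z)y_n
  R(z) = (1 + 3/4z)/(1 − 1/4z).

Need |R(x)|<1, x<0.
x=-0.85: |R|=0.2990
R=−1: 1+3/4x = −1+1/4x ⇒ -1/2x=2 ⇒ x=2/(-1/2)=-4.0000
Confirm numerically:
  x=-3.903: |R|=0.97545 <1
  x=-2.898: |R|=0.68049 <1
  x=-1.794: |R|=0.23852 <1
  x=-4.540: |R|=1.12646 >1
  x=-4.465: |R|=1.10986 >1
  x=-4.364: |R|=1.08704 >1
Stable set (-4.0000, 0).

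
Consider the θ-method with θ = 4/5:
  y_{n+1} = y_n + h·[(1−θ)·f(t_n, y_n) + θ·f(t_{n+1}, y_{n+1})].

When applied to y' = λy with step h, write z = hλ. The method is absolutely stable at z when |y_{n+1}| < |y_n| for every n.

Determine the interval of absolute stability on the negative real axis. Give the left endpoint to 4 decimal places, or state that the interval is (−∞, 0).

(−∞, 0) — no finite endpoint.

On y'=λy, z=hλ:
  y_{n+1} = y_n + z·[1/5·y_n + 4/5·y_{n+1}] ⇒ (1 − 4/5z)y_{n+1} = (1 + 1/5z)y_n
  ⇒ R(z) = (1 + 1/5z)/(1 − 4/5z).

Solve |R(x)|<1 on ℝ⁻.
x=-1.19: |R|=0.3904
x=-2: |R|=0.2308
x=-10: |R|=0.1111
x=-100: |R|=0.2346
θ=4/5≥1/2 ⇒ |1+1/5x|<|1−4/5x| ∀x<0 ⇒ interval (−∞,0).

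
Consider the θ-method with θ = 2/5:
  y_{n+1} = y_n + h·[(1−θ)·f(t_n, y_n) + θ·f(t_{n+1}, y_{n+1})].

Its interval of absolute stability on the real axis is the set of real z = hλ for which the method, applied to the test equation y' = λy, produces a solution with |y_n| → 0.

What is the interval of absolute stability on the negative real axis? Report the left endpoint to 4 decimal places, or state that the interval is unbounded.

With y'=λy (z=hλ):
  y_{n+1} = y_n + z·[3/5·y_n + 2/5·y_{n+1}] ⇒ (1 − 2/5z)y_{n+1} = (1 + 3/5z)y_n
  R(z) = (1 + 3/5z)/(1 − 2/5z).

Find x<0 with |R(x)|<1.
x=-0.41: |R|=0.6478
R=−1: 1+3/5x = −1+2/5x ⇒ -1/5x=2 ⇒ x=2/(-1/5)=-10.0000
Confirm numerically:
  x=-9.024: |R|=0.95765 <1
  x=-5.967: |R|=0.76184 <1
  x=-5.743: |R|=0.74178 <1
  x=-10.421: |R|=1.01629 >1
  x=-10.334: |R|=1.01301 >1
Interval (-10.0000, 0).

z∈(-10.0000,0).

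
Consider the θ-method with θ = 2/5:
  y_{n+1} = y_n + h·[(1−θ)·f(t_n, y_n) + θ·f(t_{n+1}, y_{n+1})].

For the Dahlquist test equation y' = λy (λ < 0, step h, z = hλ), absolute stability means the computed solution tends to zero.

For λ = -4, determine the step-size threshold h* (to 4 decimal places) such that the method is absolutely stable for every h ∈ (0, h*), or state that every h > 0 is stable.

(-10.0000,0); λ=-4 ⇒ h* = (10)/4 = 2.5000.

Test eqn y'=λy, z=hλ:
  y_{n+1} = y_n + z·[3/5·y_n + 2/5·y_{n+1}] ⇒ (1 − 2/5z)y_{n+1} = (1 + 3/5z)y_n
  ⇒ R(z) = (1 + 3/5z)/(1 − 2/5z).

Need |R(x)|<1, x<0.
x=-0.67: |R|=0.4716
R=−1: 1+3/5x = −1+2/5x ⇒ -1/5x=2 ⇒ x=2/(-1/5)=-10.0000
Confirm numerically:
  x=-9.346: |R|=0.97240 <1
  x=-6.006: |R|=0.76522 <1
  x=-4.766: |R|=0.63983 <1
  x=-4.328: |R|=0.58465 <1
  x=-10.600: |R|=1.02290 >1
  x=-10.234: |R|=1.00919 >1
Interval (-10.0000, 0).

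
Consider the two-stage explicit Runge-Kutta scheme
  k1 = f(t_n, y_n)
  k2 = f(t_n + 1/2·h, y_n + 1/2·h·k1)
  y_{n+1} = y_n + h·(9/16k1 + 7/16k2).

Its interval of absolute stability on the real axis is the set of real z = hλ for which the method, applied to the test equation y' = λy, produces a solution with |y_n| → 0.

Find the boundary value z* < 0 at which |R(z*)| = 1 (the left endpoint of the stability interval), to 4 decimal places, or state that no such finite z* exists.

z* = -4.5714.

On y'=λy, z=hλ:
  k1=λy_n ⇒ h·k1=z·y_n;  k2=λ(1+1/2z)y_n ⇒ h·k2=z(1+1/2z)y_n
  y_{n+1}/y_n = 1 + 9/16z + 7/16z(1+1/2z) = 1 + z + 7/32z²
  R(z) = 1 + z + 7/32z².

Find x<0 with |R(x)|<1.
x=-1.45: |R|=0.0099
R=1: x+7/32x²=0 ⇒ x=−32/7=-4.5714; min R=1−1/(4·7/32)=-0.1429>−1
Confirm numerically:
  x=-3.638: |R|=0.25717 <1
  x=-2.892: |R|=0.06245 <1
  x=-2.342: |R|=0.14216 <1
  x=-2.023: |R|=0.12776 <1
  x=-5.053: |R|=1.53230 >1
  x=-4.749: |R|=1.18447 >1
  x=-4.668: |R|=1.09861 >1
Stable set (-4.5714, 0).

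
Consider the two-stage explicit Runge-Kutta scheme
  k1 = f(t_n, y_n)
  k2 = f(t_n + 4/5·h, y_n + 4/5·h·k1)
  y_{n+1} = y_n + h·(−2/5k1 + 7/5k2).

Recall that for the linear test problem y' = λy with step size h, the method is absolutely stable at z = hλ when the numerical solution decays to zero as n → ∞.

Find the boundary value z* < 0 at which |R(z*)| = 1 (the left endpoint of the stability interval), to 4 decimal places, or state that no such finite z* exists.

z* = -0.8929.

Set f=λy, z=hλ:
  k1=λy_n ⇒ h·k1=z·y_n;  k2=λ(1+4/5z)y_n ⇒ h·k2=z(1+4/5z)y_n
  y_{n+1}/y_n = 1 − 2/5z + 7/5z(1+4/5z) = 1 + z + 28/25z²
  so R(z) = 1 + z + 28/25z².

Find x<0 with |R(x)|<1.
x=-0.63: |R|=0.8145
R=1: x+28/25x²=0 ⇒ x=−25/28=-0.8929; min R=1−1/(4·28/25)=0.7768>−1
Confirm numerically:
  x=-0.577: |R|=0.79588 <1
  x=-0.476: |R|=0.77777 <1
  x=-0.474: |R|=0.77764 <1
  x=-0.411: |R|=0.77819 <1
  x=-1.456: |R|=1.91833 >1
  x=-1.435: |R|=1.87133 >1
So |R|<1 on (-0.8929, 0).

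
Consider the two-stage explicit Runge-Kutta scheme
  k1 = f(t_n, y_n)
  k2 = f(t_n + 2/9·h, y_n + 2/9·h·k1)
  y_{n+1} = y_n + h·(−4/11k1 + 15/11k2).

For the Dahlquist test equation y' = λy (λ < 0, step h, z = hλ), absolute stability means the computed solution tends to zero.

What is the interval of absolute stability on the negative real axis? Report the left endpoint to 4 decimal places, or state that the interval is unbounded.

Set f=λy, z=hλ:
  k1=λy_n ⇒ h·k1=z·y_n;  k2=λ(1+2/9z)y_n ⇒ h·k2=z(1+2/9z)y_n
  y_{n+1}/y_n = 1 − 4/11z + 15/11z(1+2/9z) = 1 + z + 10/33z²
  so R(z) = 1 + z + 10/33z².

Find x<0 with |R(x)|<1.
x=-1.73: |R|=0.1769
R=1: x+10/33x²=0 ⇒ x=−33/10=-3.3000; min R=1−1/(4·10/33)=0.1750>−1
Confirm numerically:
  x=-2.611: |R|=0.45485 <1
  x=-2.507: |R|=0.39756 <1
  x=-1.964: |R|=0.20488 <1
  x=-3.848: |R|=1.63900 >1
  x=-3.481: |R|=1.19093 >1
So |R|<1 on (-3.3000, 0).

z∈(-3.3000,0).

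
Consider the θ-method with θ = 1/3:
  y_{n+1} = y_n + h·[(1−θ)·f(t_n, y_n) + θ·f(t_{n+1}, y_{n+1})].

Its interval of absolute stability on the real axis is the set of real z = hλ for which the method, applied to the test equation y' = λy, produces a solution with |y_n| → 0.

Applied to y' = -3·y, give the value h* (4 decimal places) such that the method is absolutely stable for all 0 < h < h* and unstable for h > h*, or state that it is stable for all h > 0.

(-6.0000,0); λ=-3 ⇒ h* = (6)/3 = 2.0000.

On y'=λy, z=hλ:
  y_{n+1} = y_n + z·[2/3·y_n + 1/3·y_{n+1}] ⇒ (1 − 1/3z)y_{n+1} = (1 + 2/3z)y_n
  Hence R(z) = (1 + 2/3z)/(1 − 1/3z).

Solve |R(x)|<1 on ℝ⁻.
x=-1.04: |R|=0.2277
R=−1: 1+2/3x = −1+1/3x ⇒ -1/3x=2 ⇒ x=2/(-1/3)=-6.0000
Confirm numerically:
  x=-5.229: |R|=0.90631 <1
  x=-4.411: |R|=0.78559 <1
  x=-2.409: |R|=0.33611 <1
  x=-6.418: |R|=1.04438 >1
  x=-6.366: |R|=1.03908 >1
  x=-6.161: |R|=1.01757 >1
So |R|<1 on (-6.0000, 0).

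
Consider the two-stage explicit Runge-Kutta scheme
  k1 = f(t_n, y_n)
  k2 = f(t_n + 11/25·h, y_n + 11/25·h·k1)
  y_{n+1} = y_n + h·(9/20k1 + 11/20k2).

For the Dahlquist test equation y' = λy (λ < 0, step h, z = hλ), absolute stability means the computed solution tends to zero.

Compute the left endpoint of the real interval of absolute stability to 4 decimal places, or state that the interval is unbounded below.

left endpoint -4.1322.

Set f=λy, z=hλ:
  k1=λy_n ⇒ h·k1=z·y_n;  k2=λ(1+11/25z)y_n ⇒ h·k2=z(1+11/25z)y_n
  y_{n+1}/y_n = 1 + 9/20z + 11/20z(1+11/25z) = 1 + z + 121/500z²
  so R(z) = 1 + z + 121/500z².

Need |R(x)|<1, x<0.
x=-1.19: |R|=0.1527
R=1: x+121/500x²=0 ⇒ x=−500/121=-4.1322; min R=1−1/(4·121/500)=-0.0331>−1
Confirm numerically:
  x=-3.937: |R|=0.81399 <1
  x=-3.800: |R|=0.69448 <1
  x=-2.059: |R|=0.03305 <1
  x=-4.654: |R|=1.58765 >1
  x=-4.593: |R|=1.51215 >1
  x=-4.225: |R|=1.09485 >1
So |R|<1 on (-4.1322, 0).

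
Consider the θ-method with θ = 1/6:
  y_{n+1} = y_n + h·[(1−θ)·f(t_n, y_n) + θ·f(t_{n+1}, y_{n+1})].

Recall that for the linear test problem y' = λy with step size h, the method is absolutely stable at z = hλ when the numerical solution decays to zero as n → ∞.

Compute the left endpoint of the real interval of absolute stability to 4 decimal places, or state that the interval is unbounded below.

Test eqn y'=λy, z=hλ:
  y_{n+1} = y_n + z·[5/6·y_n + 1/6·y_{n+1}] ⇒ (1 − 1/6z)y_{n+1} = (1 + 5/6z)y_n
  R(z) = (1 + 5/6z)/(1 − 1/6z).

Need |R(x)|<1, x<0.
x=-1.64: |R|=0.2880
R=−1: 1+5/6x = −1+1/6x ⇒ -2/3x=2 ⇒ x=2/(-2/3)=-3.0000
Confirm numerically:
  x=-2.529: |R|=0.77911 <1
  x=-1.868: |R|=0.42450 <1
  x=-1.445: |R|=0.16454 <1
  x=-1.242: |R|=0.02900 <1
  x=-3.539: |R|=1.22602 >1
  x=-3.524: |R|=1.22008 >1
  x=-3.101: |R|=1.04439 >1
Interval (-3.0000, 0).

z* = -3.0000.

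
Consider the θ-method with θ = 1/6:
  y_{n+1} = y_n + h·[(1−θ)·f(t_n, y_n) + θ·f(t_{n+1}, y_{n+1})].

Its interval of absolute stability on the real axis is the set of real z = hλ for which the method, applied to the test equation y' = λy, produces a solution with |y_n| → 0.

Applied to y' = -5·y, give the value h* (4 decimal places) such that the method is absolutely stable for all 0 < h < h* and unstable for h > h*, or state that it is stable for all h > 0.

(-3.0000,0); λ=-5 ⇒ h* = (3)/5 = 0.6000.

On y'=λy, z=hλ:
  y_{n+1} = y_n + z·[5/6·y_n + 1/6·y_{n+1}] ⇒ (1 − 1/6z)y_{n+1} = (1 + 5/6z)y_n
  Hence R(z) = (1 + 5/6z)/(1 − 1/6z).

Boundary: |R(x)|=1, x<0.
x=-1: |R|=0.1429
R=−1: 1+5/6x = −1+1/6x ⇒ -2/3x=2 ⇒ x=2/(-2/3)=-3.0000
Confirm numerically:
  x=-2.560: |R|=0.79439 <1
  x=-1.781: |R|=0.37335 <1
  x=-1.639: |R|=0.28734 <1
  x=-1.359: |R|=0.10803 <1
  x=-3.357: |R|=1.15261 >1
  x=-3.300: |R|=1.12903 >1
  x=-3.198: |R|=1.08611 >1
Stable set (-3.0000, 0).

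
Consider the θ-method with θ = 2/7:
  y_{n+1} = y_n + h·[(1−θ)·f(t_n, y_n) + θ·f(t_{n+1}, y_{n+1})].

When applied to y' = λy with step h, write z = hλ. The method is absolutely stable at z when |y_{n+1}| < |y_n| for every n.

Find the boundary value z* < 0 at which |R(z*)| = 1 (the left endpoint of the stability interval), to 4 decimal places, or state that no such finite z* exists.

left endpoint -4.6667.

Set f=λy, z=hλ:
  y_{n+1} = y_n + z·[5/7·y_n + 2/7·y_{n+1}] ⇒ (1 − 2/7z)y_{n+1} = (1 + 5/7z)y_n
  ⇒ R(z) = (1 + 5/7z)/(1 − 2/7z).

Need |R(x)|<1, x<0.
x=-0.68: |R|=0.4306
R=−1: 1+5/7x = −1+2/7x ⇒ -3/7x=2 ⇒ x=2/(-3/7)=-4.6667
Confirm numerically:
  x=-4.429: |R|=0.95504 <1
  x=-3.708: |R|=0.80050 <1
  x=-2.949: |R|=0.60048 <1
  x=-5.064: |R|=1.06959 >1
  x=-5.033: |R|=1.06440 >1
Stable set (-4.6667, 0).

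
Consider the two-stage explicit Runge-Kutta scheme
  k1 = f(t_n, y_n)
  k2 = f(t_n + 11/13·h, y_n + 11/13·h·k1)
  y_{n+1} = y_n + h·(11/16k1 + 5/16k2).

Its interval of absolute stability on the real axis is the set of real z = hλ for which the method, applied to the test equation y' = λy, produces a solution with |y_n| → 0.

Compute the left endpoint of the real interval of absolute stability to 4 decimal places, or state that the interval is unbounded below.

On y'=λy, z=hλ:
  k1=λy_n ⇒ h·k1=z·y_n;  k2=λ(1+11/13z)y_n ⇒ h·k2=z(1+11/13z)y_n
  y_{n+1}/y_n = 1 + 11/16z + 5/16z(1+11/13z) = 1 + z + 55/208z²
  Hence R(z) = 1 + z + 55/208z².

Boundary: |R(x)|=1, x<0.
x=-0.88: |R|=0.3248
R=1: x+55/208x²=0 ⇒ x=−208/55=-3.7818; min R=1−1/(4·55/208)=0.0545>−1
Confirm numerically:
  x=-2.474: |R|=0.14445 <1
  x=-1.803: |R|=0.05659 <1
  x=-1.754: |R|=0.05950 <1
  x=-4.217: |R|=1.48526 >1
  x=-4.164: |R|=1.42080 >1
  x=-3.818: |R|=1.03653 >1
Interval (-3.7818, 0).

left endpoint -3.7818.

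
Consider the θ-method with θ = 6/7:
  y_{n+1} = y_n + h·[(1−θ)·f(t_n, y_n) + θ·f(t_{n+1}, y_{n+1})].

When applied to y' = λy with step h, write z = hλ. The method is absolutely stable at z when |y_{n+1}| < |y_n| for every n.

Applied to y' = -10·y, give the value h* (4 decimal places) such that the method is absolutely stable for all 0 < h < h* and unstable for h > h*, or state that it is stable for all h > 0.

(−∞, 0) — no finite endpoint. Any h>0 works for λ=-10.

On y'=λy, z=hλ:
  y_{n+1} = y_n + z·[1/7·y_n + 6/7·y_{n+1}] ⇒ (1 − 6/7z)y_{n+1} = (1 + 1/7z)y_n
  Hence R(z) = (1 + 1/7z)/(1 − 6/7z).

Need |R(x)|<1, x<0.
x=-0.34: |R|=0.7367
x=-2: |R|=0.2632
x=-10: |R|=0.0448
x=-100: |R|=0.1532
θ=6/7≥1/2 ⇒ |1+1/7x|<|1−6/7x| ∀x<0 ⇒ interval (−∞,0).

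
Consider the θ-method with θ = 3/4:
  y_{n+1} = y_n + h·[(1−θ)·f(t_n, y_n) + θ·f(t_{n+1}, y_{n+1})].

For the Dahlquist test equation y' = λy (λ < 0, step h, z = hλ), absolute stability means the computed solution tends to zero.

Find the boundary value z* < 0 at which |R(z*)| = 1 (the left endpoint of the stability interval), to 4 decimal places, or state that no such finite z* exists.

(−∞, 0) — no finite endpoint.

Test eqn y'=λy, z=hλ:
  y_{n+1} = y_n + z·[1/4·y_n + 3/4·y_{n+1}] ⇒ (1 − 3/4z)y_{n+1} = (1 + 1/4z)y_n
  Hence R(z) = (1 + 1/4z)/(1 − 3/4z).

Find x<0 with |R(x)|<1.
x=-0.96: |R|=0.4419
x=-2: |R|=0.2000
x=-10: |R|=0.1765
x=-100: |R|=0.3158
θ=3/4≥1/2 ⇒ |1+1/4x|<|1−3/4x| ∀x<0 ⇒ unbounded interval.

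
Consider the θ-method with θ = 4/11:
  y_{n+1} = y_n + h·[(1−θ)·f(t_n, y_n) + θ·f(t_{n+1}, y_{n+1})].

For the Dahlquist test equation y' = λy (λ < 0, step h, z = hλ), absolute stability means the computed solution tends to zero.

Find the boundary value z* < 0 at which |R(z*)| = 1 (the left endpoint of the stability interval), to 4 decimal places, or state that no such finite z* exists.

Test eqn y'=λy, z=hλ:
  y_{n+1} = y_n + z·[7/11·y_n + 4/11·y_{n+1}] ⇒ (1 − 4/11z)y_{n+1} = (1 + 7/11z)y_n
  ⇒ R(z) = (1 + 7/11z)/(1 − 4/11z).

Solve |R(x)|<1 on ℝ⁻.
x=-0.82: |R|=0.3683
R=−1: 1+7/11x = −1+4/11x ⇒ -3/11x=2 ⇒ x=2/(-3/11)=-7.3333
Confirm numerically:
  x=-6.282: |R|=0.91270 <1
  x=-5.682: |R|=0.85312 <1
  x=-4.435: |R|=0.69746 <1
  x=-3.296: |R|=0.49917 <1
  x=-7.898: |R|=1.03977 >1
  x=-7.416: |R|=1.00610 >1
So |R|<1 on (-7.3333, 0).

left endpoint -7.3333.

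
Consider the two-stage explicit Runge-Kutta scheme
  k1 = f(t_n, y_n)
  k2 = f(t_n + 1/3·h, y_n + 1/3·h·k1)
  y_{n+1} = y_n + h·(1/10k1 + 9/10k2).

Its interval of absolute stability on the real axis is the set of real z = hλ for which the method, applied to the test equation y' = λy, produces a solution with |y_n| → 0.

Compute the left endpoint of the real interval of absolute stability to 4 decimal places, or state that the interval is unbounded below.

z* = -3.3333.

With y'=λy (z=hλ):
  k1=λy_n ⇒ h·k1=z·y_n;  k2=λ(1+1/3z)y_n ⇒ h·k2=z(1+1/3z)y_n
  y_{n+1}/y_n = 1 + 1/10z + 9/10z(1+1/3z) = 1 + z + 3/10z²
  ⇒ R(z) = 1 + z + 3/10z².

Boundary: |R(x)|=1, x<0.
x=-1.44: |R|=0.1821
R=1: x+3/10x²=0 ⇒ x=−10/3=-3.3333; min R=1−1/(4·3/10)=0.1667>−1
Confirm numerically:
  x=-2.541: |R|=0.39600 <1
  x=-2.204: |R|=0.25328 <1
  x=-1.876: |R|=0.17981 <1
  x=-3.825: |R|=1.56419 >1
  x=-3.632: |R|=1.32543 >1
  x=-3.624: |R|=1.31601 >1
Stable set (-3.3333, 0).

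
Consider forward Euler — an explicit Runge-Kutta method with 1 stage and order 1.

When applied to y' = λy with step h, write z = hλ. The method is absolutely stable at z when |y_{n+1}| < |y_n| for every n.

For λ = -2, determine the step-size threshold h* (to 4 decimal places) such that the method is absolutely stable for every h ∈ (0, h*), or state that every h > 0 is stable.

Set f=λy, z=hλ:
  order 1, 1-stage ⇒ R(z)=1+z
  (e.g. R(-1.1)=-0.10000, |R|=0.10000)

Find x<0 with |R(x)|<1.
x=-1.1: |R|=0.1000
|R(-2.22)|=1.2200 |R(-1.52)|=0.5200 |R(-0.65)|=0.3500
Bisect:
  x_lo=-2.5448 |R|=1.5448  x_hi=-0.1419 |R|=0.8581
  mid=-1.34338 |R|=0.34338 →hi
  mid=-1.94410 |R|=0.94410 →hi
  mid=-2.24447 |R|=1.24447 →lo
  mid=-2.09428 |R|=1.09428 →lo
  mid=-2.01919 |R|=1.01919 →lo
  mid=-1.98165 |R|=0.98165 →hi
  mid=-2.00042 |R|=1.00042 →lo
  mid=-1.99104 |R|=0.99104 →hi
  ...
  [-2.00013,-1.99998] ⇒ x*=-2.0000
So |R|<1 on (-2.0000, 0).

(-2.0000,0); λ=-2 ⇒ h* = 1.0000.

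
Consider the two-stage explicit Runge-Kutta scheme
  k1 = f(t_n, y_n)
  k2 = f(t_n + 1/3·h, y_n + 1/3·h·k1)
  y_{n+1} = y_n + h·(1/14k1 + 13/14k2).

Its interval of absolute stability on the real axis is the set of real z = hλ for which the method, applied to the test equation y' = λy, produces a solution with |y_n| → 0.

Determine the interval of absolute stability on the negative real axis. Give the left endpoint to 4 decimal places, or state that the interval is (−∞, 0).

(-3.2308, 0).

Test eqn y'=λy, z=hλ:
  k1=λy_n ⇒ h·k1=z·y_n;  k2=λ(1+1/3z)y_n ⇒ h·k2=z(1+1/3z)y_n
  y_{n+1}/y_n = 1 + 1/14z + 13/14z(1+1/3z) = 1 + z + 13/42z²
  Hence R(z) = 1 + z + 13/42z².

Solve |R(x)|<1 on ℝ⁻.
x=-1.1: |R|=0.2745
R=1: x+13/42x²=0 ⇒ x=−42/13=-3.2308; min R=1−1/(4·13/42)=0.1923>−1
Confirm numerically:
  x=-3.193: |R|=0.96267 <1
  x=-2.979: |R|=0.76785 <1
  x=-1.577: |R|=0.19276 <1
  x=-3.711: |R|=1.55161 >1
  x=-3.638: |R|=1.45856 >1
  x=-3.553: |R|=1.35437 >1
Stable set (-3.2308, 0).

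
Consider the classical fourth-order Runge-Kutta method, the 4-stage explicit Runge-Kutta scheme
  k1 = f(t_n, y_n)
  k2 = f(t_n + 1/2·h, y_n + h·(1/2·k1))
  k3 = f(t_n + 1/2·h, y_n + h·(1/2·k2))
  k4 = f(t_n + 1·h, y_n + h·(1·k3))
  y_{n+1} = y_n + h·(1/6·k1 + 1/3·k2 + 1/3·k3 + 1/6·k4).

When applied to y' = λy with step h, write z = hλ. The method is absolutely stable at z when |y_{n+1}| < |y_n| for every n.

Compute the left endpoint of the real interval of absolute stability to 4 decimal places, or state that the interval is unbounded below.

With y'=λy (z=hλ):
  order 4, 4-stage ⇒ R(z)=1+z+z^2/2+z^3/6+z^4/24
  (e.g. R(-0.57)=0.56598, |R|=0.56598)

Need |R(x)|<1, x<0.
x=-0.57: |R|=0.5660
|R(-2.91)|=1.2049 |R(-2.87)|=1.1354 |R(-1.98)|=0.3269
Bisect:
  x_lo=-3.5704 |R|=2.9889  x_hi=-0.3768 |R|=0.6861
  mid=-1.97362 |R|=0.32488 →hi
  mid=-2.77203 |R|=0.98018 →hi
  mid=-3.17123 |R|=1.75582 →lo
  mid=-2.97163 |R|=1.31925 →lo
  mid=-2.87183 |R|=1.13850 →lo
  mid=-2.82193 |R|=1.05665 →lo
  mid=-2.79698 |R|=1.01776 →lo
  mid=-2.78450 |R|=0.99881 →hi
  mid=-2.79074 |R|=1.00824 →lo
  mid=-2.78762 |R|=1.00351 →lo
  ...
  [-2.78548,-2.78528] ⇒ x*=-2.7853
Stable set (-2.7853, 0).

z* = -2.7853.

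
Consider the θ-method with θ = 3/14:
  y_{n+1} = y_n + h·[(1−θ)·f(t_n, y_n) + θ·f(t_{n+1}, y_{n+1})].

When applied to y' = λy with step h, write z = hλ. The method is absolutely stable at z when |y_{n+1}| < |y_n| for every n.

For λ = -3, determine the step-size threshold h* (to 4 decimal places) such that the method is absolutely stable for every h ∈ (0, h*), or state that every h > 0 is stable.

(-3.5000,0); λ=-3 ⇒ h* = (7/2)/3 = 1.1667.

Test eqn y'=λy, z=hλ:
  y_{n+1} = y_n + z·[11/14·y_n + 3/14·y_{n+1}] ⇒ (1 − 3/14z)y_{n+1} = (1 + 11/14z)y_n
  ⇒ R(z) = (1 + 11/14z)/(1 − 3/14z).

Need |R(x)|<1, x<0.
x=-1.64: |R|=0.2135
R=−1: 1+11/14x = −1+3/14x ⇒ -4/7x=2 ⇒ x=2/(-4/7)=-3.5000
Confirm numerically:
  x=-3.258: |R|=0.91857 <1
  x=-3.182: |R|=0.89196 <1
  x=-2.752: |R|=0.73113 <1
  x=-2.199: |R|=0.49468 <1
  x=-4.054: |R|=1.16941 >1
  x=-3.723: |R|=1.07088 >1
  x=-3.566: |R|=1.02138 >1
So |R|<1 on (-3.5000, 0).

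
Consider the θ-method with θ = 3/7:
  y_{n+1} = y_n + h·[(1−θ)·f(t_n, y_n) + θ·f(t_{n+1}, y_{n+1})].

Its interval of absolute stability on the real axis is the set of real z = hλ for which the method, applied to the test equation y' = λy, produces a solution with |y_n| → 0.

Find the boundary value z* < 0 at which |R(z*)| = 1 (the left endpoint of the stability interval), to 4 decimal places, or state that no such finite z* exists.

On y'=λy, z=hλ:
  y_{n+1} = y_n + z·[4/7·y_n + 3/7·y_{n+1}] ⇒ (1 − 3/7z)y_{n+1} = (1 + 4/7z)y_n
  ⇒ R(z) = (1 + 4/7z)/(1 − 3/7z).

Find x<0 with |R(x)|<1.
x=-1.01: |R|=0.2951
R=−1: 1+4/7x = −1+3/7x ⇒ -1/7x=2 ⇒ x=2/(-1/7)=-14.0000
Confirm numerically:
  x=-13.200: |R|=0.98283 <1
  x=-7.472: |R|=0.77808 <1
  x=-5.818: |R|=0.66541 <1
  x=-14.328: |R|=1.00656 >1
  x=-14.234: |R|=1.00471 >1
So |R|<1 on (-14.0000, 0).

left endpoint -14.0000.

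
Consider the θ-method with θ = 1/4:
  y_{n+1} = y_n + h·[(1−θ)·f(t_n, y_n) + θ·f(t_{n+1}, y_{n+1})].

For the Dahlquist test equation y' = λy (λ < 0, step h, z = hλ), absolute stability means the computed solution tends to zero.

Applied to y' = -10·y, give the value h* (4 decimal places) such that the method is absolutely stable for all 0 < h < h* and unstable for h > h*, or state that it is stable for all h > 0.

Test eqn y'=λy, z=hλ:
  y_{n+1} = y_n + z·[3/4·y_n + 1/4·y_{n+1}] ⇒ (1 − 1/4z)y_{n+1} = (1 + 3/4z)y_n
  ⇒ R(z) = (1 + 3/4z)/(1 − 1/4z).

Solve |R(x)|<1 on ℝ⁻.
x=-1.21: |R|=0.0710
R=−1: 1+3/4x = −1+1/4x ⇒ -1/2x=2 ⇒ x=2/(-1/2)=-4.0000
Confirm numerically:
  x=-3.967: |R|=0.99172 <1
  x=-2.594: |R|=0.57355 <1
  x=-2.052: |R|=0.35625 <1
  x=-4.429: |R|=1.10179 >1
  x=-4.148: |R|=1.03633 >1
Interval (-4.0000, 0).

(-4.0000,0); λ=-10 ⇒ h* = (4)/10 = 0.4000.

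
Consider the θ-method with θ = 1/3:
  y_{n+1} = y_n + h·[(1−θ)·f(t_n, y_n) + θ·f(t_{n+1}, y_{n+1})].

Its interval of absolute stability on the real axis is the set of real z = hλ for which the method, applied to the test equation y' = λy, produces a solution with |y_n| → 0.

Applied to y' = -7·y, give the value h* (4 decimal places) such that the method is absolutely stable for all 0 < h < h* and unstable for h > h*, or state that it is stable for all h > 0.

With y'=λy (z=hλ):
  y_{n+1} = y_n + z·[2/3·y_n + 1/3·y_{n+1}] ⇒ (1 − 1/3z)y_{n+1} = (1 + 2/3z)y_n
  R(z) = (1 + 2/3z)/(1 − 1/3z).

Find x<0 with |R(x)|<1.
x=-1.12: |R|=0.1845
R=−1: 1+2/3x = −1+1/3x ⇒ -1/3x=2 ⇒ x=2/(-1/3)=-6.0000
Confirm numerically:
  x=-5.138: |R|=0.89408 <1
  x=-4.223: |R|=0.75398 <1
  x=-3.763: |R|=0.66923 <1
  x=-2.847: |R|=0.46075 <1
  x=-6.575: |R|=1.06005 >1
  x=-6.354: |R|=1.03784 >1
Interval (-6.0000, 0).

(-6.0000,0); λ=-7 ⇒ h* = (6)/7 = 0.8571.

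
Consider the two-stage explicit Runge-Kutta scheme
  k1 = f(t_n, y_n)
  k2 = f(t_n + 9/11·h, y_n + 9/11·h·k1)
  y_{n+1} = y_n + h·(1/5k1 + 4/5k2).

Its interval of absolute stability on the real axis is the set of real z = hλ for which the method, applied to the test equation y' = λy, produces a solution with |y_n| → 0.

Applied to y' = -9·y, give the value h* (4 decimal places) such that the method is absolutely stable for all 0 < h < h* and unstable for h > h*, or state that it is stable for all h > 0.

(-1.5278,0); λ=-9 ⇒ h* = (55/36)/9 = 0.1698.

Set f=λy, z=hλ:
  k1=λy_n ⇒ h·k1=z·y_n;  k2=λ(1+9/11z)y_n ⇒ h·k2=z(1+9/11z)y_n
  y_{n+1}/y_n = 1 + 1/5z + 4/5z(1+9/11z) = 1 + z + 36/55z²
  ⇒ R(z) = 1 + z + 36/55z².

Need |R(x)|<1, x<0.
x=-1.71: |R|=1.2040
R=1: x+36/55x²=0 ⇒ x=−55/36=-1.5278; min R=1−1/(4·36/55)=0.6181>−1
Confirm numerically:
  x=-1.205: |R|=0.74542 <1
  x=-0.977: |R|=0.64778 <1
  x=-0.694: |R|=0.62125 <1
  x=-0.613: |R|=0.63296 <1
  x=-2.062: |R|=1.72103 >1
  x=-2.000: |R|=1.61818 >1
So |R|<1 on (-1.5278, 0).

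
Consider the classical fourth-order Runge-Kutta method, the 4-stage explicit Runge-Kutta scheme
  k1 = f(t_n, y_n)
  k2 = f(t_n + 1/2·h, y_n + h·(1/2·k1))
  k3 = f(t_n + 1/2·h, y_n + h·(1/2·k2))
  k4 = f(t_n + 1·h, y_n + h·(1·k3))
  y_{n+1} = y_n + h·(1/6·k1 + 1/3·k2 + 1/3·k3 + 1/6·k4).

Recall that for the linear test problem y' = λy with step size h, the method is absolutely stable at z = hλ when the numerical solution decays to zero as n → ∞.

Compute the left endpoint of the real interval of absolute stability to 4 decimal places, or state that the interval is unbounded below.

Set f=λy, z=hλ:
  order 4, 4-stage ⇒ R(z)=1+z+z^2/2+z^3/6+z^4/24
  (e.g. R(-0.57)=0.56598, |R|=0.56598)

Boundary: |R(x)|=1, x<0.
x=-0.57: |R|=0.5660
|R(-2.93)|=1.2410 |R(-2.68)|=0.8525 |R(-0.74)|=0.4788
Bisect:
  x_lo=-3.3837 |R|=2.3463  x_hi=-0.2706 |R|=0.7630
  mid=-1.82715 |R|=0.28983 →hi
  mid=-2.60545 |R|=0.76102 →hi
  mid=-2.99459 |R|=1.36423 →lo
  mid=-2.80002 |R|=1.02243 →lo
  mid=-2.70273 |R|=0.88249 →hi
  mid=-2.75138 |R|=0.95006 →hi
  mid=-2.77570 |R|=0.98563 →hi
  mid=-2.78786 |R|=1.00388 →lo
  ...
  [-2.78539,-2.78520] ⇒ x*=-2.7853
Stable set (-2.7853, 0).

z* = -2.7853.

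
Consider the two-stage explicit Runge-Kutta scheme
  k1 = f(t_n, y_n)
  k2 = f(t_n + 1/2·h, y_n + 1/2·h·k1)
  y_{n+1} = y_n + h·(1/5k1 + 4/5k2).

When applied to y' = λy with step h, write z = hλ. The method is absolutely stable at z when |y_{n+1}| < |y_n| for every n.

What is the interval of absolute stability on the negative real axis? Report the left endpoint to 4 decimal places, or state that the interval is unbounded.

Set f=λy, z=hλ:
  k1=λy_n ⇒ h·k1=z·y_n;  k2=λ(1+1/2z)y_n ⇒ h·k2=z(1+1/2z)y_n
  y_{n+1}/y_n = 1 + 1/5z + 4/5z(1+1/2z) = 1 + z + 2/5z²
  so R(z) = 1 + z + 2/5z².

Boundary: |R(x)|=1, x<0.
x=-1.25: |R|=0.3750
R=1: x+2/5x²=0 ⇒ x=−5/2=-2.5000; min R=1−1/(4·2/5)=0.3750>−1
Confirm numerically:
  x=-2.360: |R|=0.86784 <1
  x=-1.620: |R|=0.42976 <1
  x=-1.593: |R|=0.42206 <1
  x=-1.106: |R|=0.38329 <1
  x=-3.077: |R|=1.71017 >1
  x=-2.590: |R|=1.09324 >1
  x=-2.541: |R|=1.04167 >1
So |R|<1 on (-2.5000, 0).

(-2.5000, 0).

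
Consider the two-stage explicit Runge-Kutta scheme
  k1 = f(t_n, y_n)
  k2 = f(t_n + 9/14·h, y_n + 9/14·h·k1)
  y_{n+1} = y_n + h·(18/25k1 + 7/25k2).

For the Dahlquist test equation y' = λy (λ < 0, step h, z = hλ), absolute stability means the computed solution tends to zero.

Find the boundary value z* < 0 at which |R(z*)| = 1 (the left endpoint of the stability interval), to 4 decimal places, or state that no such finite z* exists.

With y'=λy (z=hλ):
  k1=λy_n ⇒ h·k1=z·y_n;  k2=λ(1+9/14z)y_n ⇒ h·k2=z(1+9/14z)y_n
  y_{n+1}/y_n = 1 + 18/25z + 7/25z(1+9/14z) = 1 + z + 9/50z²
  so R(z) = 1 + z + 9/50z².

Solve |R(x)|<1 on ℝ⁻.
x=-0.74: |R|=0.3586
R=1: x+9/50x²=0 ⇒ x=−50/9=-5.5556; min R=1−1/(4·9/50)=-0.3889>−1
Confirm numerically:
  x=-5.208: |R|=0.67419 <1
  x=-4.703: |R|=0.27828 <1
  x=-3.180: |R|=0.35977 <1
  x=-2.322: |R|=0.35150 <1
  x=-6.030: |R|=1.51496 >1
  x=-5.628: |R|=1.07339 >1
Interval (-5.5556, 0).

z* = -5.5556.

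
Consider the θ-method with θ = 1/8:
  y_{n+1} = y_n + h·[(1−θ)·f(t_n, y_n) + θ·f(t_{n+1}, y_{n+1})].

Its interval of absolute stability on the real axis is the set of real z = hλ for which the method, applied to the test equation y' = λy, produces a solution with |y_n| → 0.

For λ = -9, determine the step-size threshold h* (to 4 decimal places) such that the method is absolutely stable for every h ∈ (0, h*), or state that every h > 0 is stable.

Test eqn y'=λy, z=hλ:
  y_{n+1} = y_n + z·[7/8·y_n + 1/8·y_{n+1}] ⇒ (1 − 1/8z)y_{n+1} = (1 + 7/8z)y_n
  so R(z) = (1 + 7/8z)/(1 − 1/8z).

Solve |R(x)|<1 on ℝ⁻.
x=-0.89: |R|=0.1991
R=−1: 1+7/8x = −1+1/8x ⇒ -3/4x=2 ⇒ x=2/(-3/4)=-2.6667
Confirm numerically:
  x=-2.108: |R|=0.66838 <1
  x=-1.718: |R|=0.41428 <1
  x=-1.646: |R|=0.36513 <1
  x=-3.192: |R|=1.28163 >1
  x=-2.960: |R|=1.16058 >1
  x=-2.707: |R|=1.02260 >1
Stable set (-2.6667, 0).

(-2.6667,0); λ=-9 ⇒ h* = (8/3)/9 = 0.2963.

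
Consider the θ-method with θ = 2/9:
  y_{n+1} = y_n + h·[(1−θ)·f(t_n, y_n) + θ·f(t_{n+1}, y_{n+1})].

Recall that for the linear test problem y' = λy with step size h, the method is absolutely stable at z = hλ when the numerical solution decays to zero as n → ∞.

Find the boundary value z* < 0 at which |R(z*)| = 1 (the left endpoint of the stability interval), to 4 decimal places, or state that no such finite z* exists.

z* = -3.6000.

Test eqn y'=λy, z=hλ:
  y_{n+1} = y_n + z·[7/9·y_n + 2/9·y_{n+1}] ⇒ (1 − 2/9z)y_{n+1} = (1 + 7/9z)y_n
  R(z) = (1 + 7/9z)/(1 − 2/9z).

Find x<0 with |R(x)|<1.
x=-0.81: |R|=0.3136
R=−1: 1+7/9x = −1+2/9x ⇒ -5/9x=2 ⇒ x=2/(-5/9)=-3.6000
Confirm numerically:
  x=-3.305: |R|=0.90551 <1
  x=-2.996: |R|=0.79856 <1
  x=-2.409: |R|=0.56904 <1
  x=-2.158: |R|=0.45855 <1
  x=-3.916: |R|=1.09387 >1
  x=-3.645: |R|=1.01381 >1
So |R|<1 on (-3.6000, 0).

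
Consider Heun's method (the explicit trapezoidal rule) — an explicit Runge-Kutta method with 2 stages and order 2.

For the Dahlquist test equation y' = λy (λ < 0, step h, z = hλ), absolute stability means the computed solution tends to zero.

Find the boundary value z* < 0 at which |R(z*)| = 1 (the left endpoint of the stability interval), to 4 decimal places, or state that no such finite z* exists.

left endpoint -2.0000.

Test eqn y'=λy, z=hλ:
  order 2, 2-stage ⇒ R(z)=1+z+z^2/2
  (e.g. R(-1.33)=0.55445, |R|=0.55445)

Boundary: |R(x)|=1, x<0.
x=-1.33: |R|=0.5544
|R(-2.05)|=1.0512 |R(-1.88)|=0.8872 |R(-0.77)|=0.5264
Bisect:
  x_lo=-2.7058 |R|=1.9548  x_hi=-0.3488 |R|=0.7120
  mid=-1.52729 |R|=0.63902 →hi
  mid=-2.11653 |R|=1.12331 →lo
  mid=-1.82191 |R|=0.83777 →hi
  mid=-1.96922 |R|=0.96969 →hi
  mid=-2.04287 |R|=1.04379 →lo
  mid=-2.00604 |R|=1.00606 →lo
  mid=-1.98763 |R|=0.98771 →hi
  ...
  [-2.00000,-1.99986] ⇒ x*=-2.0000
Stable set (-2.0000, 0).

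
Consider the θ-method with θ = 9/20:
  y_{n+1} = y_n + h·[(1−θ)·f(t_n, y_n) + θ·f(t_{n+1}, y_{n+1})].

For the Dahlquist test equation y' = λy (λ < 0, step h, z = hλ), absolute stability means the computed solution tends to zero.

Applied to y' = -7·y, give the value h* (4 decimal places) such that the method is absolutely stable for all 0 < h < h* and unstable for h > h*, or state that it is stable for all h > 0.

Test eqn y'=λy, z=hλ:
  y_{n+1} = y_n + z·[11/20·y_n + 9/20·y_{n+1}] ⇒ (1 − 9/20z)y_{n+1} = (1 + 11/20z)y_n
  ⇒ R(z) = (1 + 11/20z)/(1 − 9/20z).

Solve |R(x)|<1 on ℝ⁻.
x=-0.67: |R|=0.4852
R=−1: 1+11/20x = −1+9/20x ⇒ -1/10x=2 ⇒ x=2/(-1/10)=-20.0000
Confirm numerically:
  x=-19.128: |R|=0.99092 <1
  x=-15.272: |R|=0.93994 <1
  x=-11.582: |R|=0.86449 <1
  x=-9.614: |R|=0.80501 <1
  x=-20.563: |R|=1.00549 >1
  x=-20.200: |R|=1.00198 >1
  x=-20.098: |R|=1.00098 >1
Interval (-20.0000, 0).

(-20.0000,0); λ=-7 ⇒ h* = (20)/7 = 2.8571.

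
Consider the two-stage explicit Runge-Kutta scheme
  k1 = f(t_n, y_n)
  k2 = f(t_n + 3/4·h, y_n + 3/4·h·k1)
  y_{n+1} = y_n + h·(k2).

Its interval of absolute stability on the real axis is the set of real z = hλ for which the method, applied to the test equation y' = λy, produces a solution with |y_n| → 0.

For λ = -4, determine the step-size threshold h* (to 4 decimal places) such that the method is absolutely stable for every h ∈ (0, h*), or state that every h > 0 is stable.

With y'=λy (z=hλ):
  k1=λy_n ⇒ h·k1=z·y_n;  k2=λ(1+3/4z)y_n ⇒ h·k2=z(1+3/4z)y_n
  y_{n+1}/y_n = 1 + z(1+3/4z) = 1 + z + 3/4z²
  ⇒ R(z) = 1 + z + 3/4z².

Find x<0 with |R(x)|<1.
x=-1.04: |R|=0.7712
R=1: x+3/4x²=0 ⇒ x=−4/3=-1.3333; min R=1−1/(4·3/4)=0.6667>−1
Confirm numerically:
  x=-1.073: |R|=0.79050 <1
  x=-1.071: |R|=0.78928 <1
  x=-0.679: |R|=0.66678 <1
  x=-1.818: |R|=1.66084 >1
  x=-1.788: |R|=1.60971 >1
  x=-1.773: |R|=1.58465 >1
So |R|<1 on (-1.3333, 0).

(-1.3333,0); λ=-4 ⇒ h* = (4/3)/4 = 0.3333.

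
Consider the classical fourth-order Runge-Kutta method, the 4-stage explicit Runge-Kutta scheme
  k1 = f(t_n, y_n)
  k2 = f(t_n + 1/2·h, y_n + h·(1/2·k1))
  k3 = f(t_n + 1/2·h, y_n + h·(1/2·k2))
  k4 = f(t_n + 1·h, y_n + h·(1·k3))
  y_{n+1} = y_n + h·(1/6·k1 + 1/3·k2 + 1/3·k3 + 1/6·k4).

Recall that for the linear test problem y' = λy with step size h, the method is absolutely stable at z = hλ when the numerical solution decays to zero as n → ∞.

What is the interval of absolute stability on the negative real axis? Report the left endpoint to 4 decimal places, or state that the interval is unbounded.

Test eqn y'=λy, z=hλ:
  order 4, 4-stage ⇒ R(z)=1+z+z^2/2+z^3/6+z^4/24
  (e.g. R(-0.84)=0.43476, |R|=0.43476)

Boundary: |R(x)|=1, x<0.
x=-0.84: |R|=0.4348
|R(-3.09)|=1.5654 |R(-2.15)|=0.3952 |R(-1.05)|=0.3590
Bisect:
  x_lo=-3.5808 |R|=3.0282  x_hi=-0.0849 |R|=0.9186
  mid=-1.83283 |R|=0.29084 →hi
  mid=-2.70680 |R|=0.88796 →hi
  mid=-3.14379 |R|=1.68942 →lo
  mid=-2.92529 |R|=1.23242 →lo
  mid=-2.81605 |R|=1.04736 →lo
  mid=-2.76142 |R|=0.96460 →hi
  mid=-2.78874 |R|=1.00520 →lo
  mid=-2.77508 |R|=0.98471 →hi
  mid=-2.78191 |R|=0.99491 →hi
  mid=-2.78532 |R|=1.00004 →lo
  ...
  [-2.78532,-2.78511] ⇒ x*=-2.7853
Interval (-2.7853, 0).

(-2.7853, 0).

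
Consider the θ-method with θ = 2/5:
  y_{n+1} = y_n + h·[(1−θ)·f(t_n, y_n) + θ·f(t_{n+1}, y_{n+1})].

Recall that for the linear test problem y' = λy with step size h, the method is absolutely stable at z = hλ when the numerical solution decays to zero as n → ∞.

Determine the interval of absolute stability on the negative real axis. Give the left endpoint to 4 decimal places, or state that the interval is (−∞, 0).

Set f=λy, z=hλ:
  y_{n+1} = y_n + z·[3/5·y_n + 2/5·y_{n+1}] ⇒ (1 − 2/5z)y_{n+1} = (1 + 3/5z)y_n
  Hence R(z) = (1 + 3/5z)/(1 − 2/5z).

Find x<0 with |R(x)|<1.
x=-1.68: |R|=0.0048
R=−1: 1+3/5x = −1+2/5x ⇒ -1/5x=2 ⇒ x=2/(-1/5)=-10.0000
Confirm numerically:
  x=-8.412: |R|=0.92724 <1
  x=-8.410: |R|=0.92713 <1
  x=-6.880: |R|=0.83369 <1
  x=-5.926: |R|=0.75825 <1
  x=-10.374: |R|=1.01453 >1
  x=-10.116: |R|=1.00460 >1
Interval (-10.0000, 0).

z∈(-10.0000,0).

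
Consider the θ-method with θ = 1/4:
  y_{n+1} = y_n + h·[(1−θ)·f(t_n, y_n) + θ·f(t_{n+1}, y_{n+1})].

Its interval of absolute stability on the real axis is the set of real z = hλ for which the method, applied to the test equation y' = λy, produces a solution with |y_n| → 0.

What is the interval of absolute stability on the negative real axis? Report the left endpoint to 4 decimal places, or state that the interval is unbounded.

Set f=λy, z=hλ:
  y_{n+1} = y_n + z·[3/4·y_n + 1/4·y_{n+1}] ⇒ (1 − 1/4z)y_{n+1} = (1 + 3/4z)y_n
  Hence R(z) = (1 + 3/4z)/(1 − 1/4z).

Solve |R(x)|<1 on ℝ⁻.
x=-1.29: |R|=0.0246
R=−1: 1+3/4x = −1+1/4x ⇒ -1/2x=2 ⇒ x=2/(-1/2)=-4.0000
Confirm numerically:
  x=-3.118: |R|=0.75218 <1
  x=-2.333: |R|=0.47355 <1
  x=-1.759: |R|=0.22174 <1
  x=-1.665: |R|=0.17564 <1
  x=-4.492: |R|=1.11587 >1
  x=-4.341: |R|=1.08176 >1
Interval (-4.0000, 0).

z∈(-4.0000,0).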